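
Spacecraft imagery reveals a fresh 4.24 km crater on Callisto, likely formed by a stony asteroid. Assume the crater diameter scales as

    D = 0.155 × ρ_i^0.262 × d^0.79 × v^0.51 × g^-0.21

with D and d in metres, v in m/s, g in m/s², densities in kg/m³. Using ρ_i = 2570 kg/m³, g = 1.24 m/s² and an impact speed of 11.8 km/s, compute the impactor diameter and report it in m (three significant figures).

d ≈ 76.2 m

Rearranging for d: d = [D / (0.155 · 2570^0.262 · 11800^0.51 · 1.24^-0.21)]^(1/0.79).
D = 4240 m.
2570^0.262 = 7.824
11800^0.51 = 119.3
1.24^-0.21 = 0.9558
Denominator = 0.155 × 7.824 × 119.3 × 0.9558 = 138.3
D / 138.3 = 4240 / 138.3 = 30.66
d = 30.66^(1/0.79) = 30.66^1.2658 = 76.16 m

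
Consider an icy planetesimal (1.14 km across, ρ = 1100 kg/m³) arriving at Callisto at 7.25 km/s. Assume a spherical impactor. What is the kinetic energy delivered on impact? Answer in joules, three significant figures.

d = 1140 m; v = 7250 m/s.
Mass m = (π/6) ρ d³ = (π/6) × 1100 × (1140)³ = 8.533 × 10^11 kg
E = ½ m v² = 0.5 × 8.533 × 10^11 × (7250)² = 2.243 × 10^19 J

E ≈ 2.24 × 10^19 J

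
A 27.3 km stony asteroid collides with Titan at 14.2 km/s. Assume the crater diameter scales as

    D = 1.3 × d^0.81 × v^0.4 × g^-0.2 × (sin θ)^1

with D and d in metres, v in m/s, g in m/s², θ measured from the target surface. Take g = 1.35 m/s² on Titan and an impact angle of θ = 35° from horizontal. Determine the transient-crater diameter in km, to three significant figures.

D ≈ 126 km

In SI units: d = 27300 m, v = 14200 m/s.
d^0.81 = 27300^0.81 = 3920
v^0.4 = 14200^0.4 = 45.81
g^-0.2 = 1.35^-0.2 = 0.9417
(sin 35°)^1 = 0.5736^1 = 0.5736
D = 1.3 × 3920 × 45.81 × 0.9417 × 0.5736 = 1.261 × 10^5 m
   = 126.1 km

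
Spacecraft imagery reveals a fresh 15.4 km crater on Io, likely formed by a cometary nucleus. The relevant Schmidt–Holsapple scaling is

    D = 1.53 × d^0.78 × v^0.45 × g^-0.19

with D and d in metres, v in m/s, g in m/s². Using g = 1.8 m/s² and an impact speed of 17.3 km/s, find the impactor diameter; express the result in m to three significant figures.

Rearranging for d: d = [D / (1.53 · 17300^0.45 · 1.8^-0.19)]^(1/0.78).
D = 15400 m.
17300^0.45 = 80.75
1.8^-0.19 = 0.8943
Denominator = 1.53 × 80.75 × 0.8943 = 110.5
D / 110.5 = 15400 / 110.5 = 139.4
d = 139.4^(1/0.78) = 139.4^1.2821 = 561.3 m

d ≈ 561 m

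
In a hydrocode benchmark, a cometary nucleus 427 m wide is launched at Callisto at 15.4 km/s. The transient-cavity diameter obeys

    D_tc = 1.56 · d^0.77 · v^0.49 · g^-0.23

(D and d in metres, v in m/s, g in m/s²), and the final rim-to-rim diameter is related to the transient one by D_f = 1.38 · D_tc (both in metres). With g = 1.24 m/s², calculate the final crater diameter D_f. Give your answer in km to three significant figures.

v = 15400 m/s.
d^0.77 = 427^0.77 = 106.0
v^0.49 = 15400^0.49 = 112.7
g^-0.23 = 1.24^-0.23 = 0.9517
D_tc = 1.56 × 106.0 × 112.7 × 0.9517 = 17740 m
D_f = 1.38 × 17740 = 24481 m
     = 24.48 km

D_f ≈ 24.5 km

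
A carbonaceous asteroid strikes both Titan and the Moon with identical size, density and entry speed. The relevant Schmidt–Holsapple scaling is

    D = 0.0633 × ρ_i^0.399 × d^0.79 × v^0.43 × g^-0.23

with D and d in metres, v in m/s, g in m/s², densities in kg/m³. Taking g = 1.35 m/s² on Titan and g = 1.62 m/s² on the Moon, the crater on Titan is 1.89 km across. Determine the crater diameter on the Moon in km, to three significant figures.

All impactor-dependent factors cancel in the ratio, leaving D_Moon/D_Titan = (g_Moon/g_Titan)^-0.23.
(1.62/1.35)^-0.23 = 1.200^-0.23 = 0.9589
D_Moon = 0.9589 × 1.89 km = 1.81 km

D ≈ 1.81 km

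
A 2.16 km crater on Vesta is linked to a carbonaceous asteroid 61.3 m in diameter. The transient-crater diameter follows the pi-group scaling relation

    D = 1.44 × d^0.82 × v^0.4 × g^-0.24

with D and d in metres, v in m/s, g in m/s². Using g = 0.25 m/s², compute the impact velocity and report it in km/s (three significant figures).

v ≈ 8.22 km/s

Rearranging for v: v = [D / (1.44 · 61.3^0.82 · 0.25^-0.24)]^(1/0.4).
D = 2160 m.
61.3^0.82 = 29.22
0.25^-0.24 = 1.395
Denominator = 1.44 × 29.22 × 1.395 = 58.70
D / 58.70 = 2160 / 58.70 = 36.80
v = 36.80^(1/0.4) = 36.80^2.5 = 8215 m/s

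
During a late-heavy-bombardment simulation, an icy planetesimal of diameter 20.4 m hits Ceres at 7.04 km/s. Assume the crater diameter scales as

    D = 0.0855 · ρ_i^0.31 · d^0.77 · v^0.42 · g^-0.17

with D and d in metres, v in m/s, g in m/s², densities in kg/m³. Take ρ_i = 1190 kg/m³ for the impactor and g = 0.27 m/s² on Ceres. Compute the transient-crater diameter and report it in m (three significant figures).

D ≈ 404 m

In SI units: v = 7040 m/s.
ρ_i^0.31 = 1190^0.31 = 8.983
d^0.77 = 20.4^0.77 = 10.20
v^0.42 = 7040^0.42 = 41.30
g^-0.17 = 0.27^-0.17 = 1.249
D = 0.0855 × 8.983 × 10.20 × 41.30 × 1.249 = 404.1 m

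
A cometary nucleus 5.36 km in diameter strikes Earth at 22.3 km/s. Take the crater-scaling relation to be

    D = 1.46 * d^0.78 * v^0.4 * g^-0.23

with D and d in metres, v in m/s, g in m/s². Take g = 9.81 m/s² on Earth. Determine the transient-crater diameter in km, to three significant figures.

In SI units: d = 5360 m, v = 22300 m/s.
d^0.78 = 5360^0.78 = 810.5
v^0.4 = 22300^0.4 = 54.87
g^-0.23 = 9.81^-0.23 = 0.5914
D = 1.46 × 810.5 × 54.87 × 0.5914 = 38399 m
   = 38.40 km

D ≈ 38.4 km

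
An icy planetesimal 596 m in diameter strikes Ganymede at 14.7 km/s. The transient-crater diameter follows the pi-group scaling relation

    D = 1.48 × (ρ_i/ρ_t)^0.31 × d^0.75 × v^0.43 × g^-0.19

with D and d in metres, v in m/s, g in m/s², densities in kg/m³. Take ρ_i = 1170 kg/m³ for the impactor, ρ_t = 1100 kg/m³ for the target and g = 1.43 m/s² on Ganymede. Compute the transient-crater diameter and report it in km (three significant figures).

D ≈ 10.5 km

In SI units: v = 14700 m/s.
(ρ_i/ρ_t)^0.31 = (1170/1100)^0.31 = 1.019
d^0.75 = 596^0.75 = 120.6
v^0.43 = 14700^0.43 = 61.94
g^-0.19 = 1.43^-0.19 = 0.9343
D = 1.48 × 1.019 × 120.6 × 61.94 × 0.9343 = 10525 m
   = 10.53 km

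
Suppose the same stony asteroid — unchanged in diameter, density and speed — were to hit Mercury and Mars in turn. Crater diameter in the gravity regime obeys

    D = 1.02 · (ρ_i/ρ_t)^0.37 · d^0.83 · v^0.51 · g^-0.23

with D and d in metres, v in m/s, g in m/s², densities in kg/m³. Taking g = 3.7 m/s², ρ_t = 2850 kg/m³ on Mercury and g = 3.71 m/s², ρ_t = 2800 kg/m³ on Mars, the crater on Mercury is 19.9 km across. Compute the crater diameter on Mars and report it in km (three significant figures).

D ≈ 20.0 km

The impactor-only factors (d, v, ρ_i) cancel in the ratio, leaving D_Mars/D_Mercury = (g_Mars/g_Mercury)^-0.23 · (ρ_t,Mercury/ρ_t,Mars)^0.37.
(3.71/3.7)^-0.23 = 1.003^-0.23 = 0.9993
(2850/2800)^0.37 = 1.018^0.37 = 1.007
Ratio = 0.9993 × 1.007 = 1.006
D_Mars = 1.006 × 19.9 km = 20.0 km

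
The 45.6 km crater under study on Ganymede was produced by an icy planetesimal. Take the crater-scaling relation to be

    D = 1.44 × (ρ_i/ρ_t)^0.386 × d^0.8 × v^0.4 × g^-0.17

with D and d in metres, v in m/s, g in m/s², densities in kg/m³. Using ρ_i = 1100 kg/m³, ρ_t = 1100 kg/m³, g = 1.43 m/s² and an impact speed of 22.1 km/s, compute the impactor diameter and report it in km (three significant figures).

Rearranging for d: d = [D / (1.44 · (1100/1100)^0.386 · 22100^0.4 · 1.43^-0.17)]^(1/0.8).
D = 45600 m.
(1100/1100)^0.386 = 1.000
22100^0.4 = 54.67
1.43^-0.17 = 0.9410
Denominator = 1.44 × 1.000 × 54.67 × 0.9410 = 74.08
D / 74.08 = 45600 / 74.08 = 615.6
d = 615.6^(1/0.8) = 615.6^1.25 = 3066 m

d ≈ 3.07 km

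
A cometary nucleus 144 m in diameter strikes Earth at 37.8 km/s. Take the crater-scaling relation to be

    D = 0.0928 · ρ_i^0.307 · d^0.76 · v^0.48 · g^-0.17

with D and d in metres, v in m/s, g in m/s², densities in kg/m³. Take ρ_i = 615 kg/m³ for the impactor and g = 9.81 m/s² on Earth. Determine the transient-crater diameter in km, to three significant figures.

D ≈ 3.11 km

In SI units: v = 37800 m/s.
ρ_i^0.307 = 615^0.307 = 7.181
d^0.76 = 144^0.76 = 43.69
v^0.48 = 37800^0.48 = 157.5
g^-0.17 = 9.81^-0.17 = 0.6783
D = 0.0928 × 7.181 × 43.69 × 157.5 × 0.6783 = 3110 m
   = 3.110 km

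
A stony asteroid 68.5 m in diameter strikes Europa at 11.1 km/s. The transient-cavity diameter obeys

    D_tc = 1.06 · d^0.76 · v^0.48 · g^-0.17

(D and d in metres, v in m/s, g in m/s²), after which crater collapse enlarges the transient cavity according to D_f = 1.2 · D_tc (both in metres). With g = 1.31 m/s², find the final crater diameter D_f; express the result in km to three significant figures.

D_f ≈ 2.64 km

v = 11100 m/s.
d^0.76 = 68.5^0.76 = 24.84
v^0.48 = 11100^0.48 = 87.45
g^-0.17 = 1.31^-0.17 = 0.9551
D_tc = 1.06 × 24.84 × 87.45 × 0.9551 = 2199 m
D_f = 1.2 × 2199 = 2639 m
     = 2.639 km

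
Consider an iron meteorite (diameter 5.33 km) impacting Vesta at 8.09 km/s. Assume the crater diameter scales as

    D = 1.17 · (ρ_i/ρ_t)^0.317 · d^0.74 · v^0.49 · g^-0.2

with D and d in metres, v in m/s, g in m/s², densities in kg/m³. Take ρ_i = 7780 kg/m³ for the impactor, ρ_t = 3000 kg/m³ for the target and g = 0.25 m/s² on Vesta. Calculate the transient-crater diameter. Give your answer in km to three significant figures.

D ≈ 98.3 km

In SI units: d = 5330 m, v = 8090 m/s.
(ρ_i/ρ_t)^0.317 = (7780/3000)^0.317 = 1.353
d^0.74 = 5330^0.74 = 572.5
v^0.49 = 8090^0.49 = 82.20
g^-0.2 = 0.25^-0.2 = 1.320
D = 1.17 × 1.353 × 572.5 × 82.20 × 1.320 = 98334 m
   = 98.33 km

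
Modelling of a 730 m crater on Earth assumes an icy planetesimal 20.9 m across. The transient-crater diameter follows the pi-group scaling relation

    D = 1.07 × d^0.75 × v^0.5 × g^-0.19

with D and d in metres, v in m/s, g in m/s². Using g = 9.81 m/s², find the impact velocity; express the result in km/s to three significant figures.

Rearranging for v: v = [D / (1.07 · 20.9^0.75 · 9.81^-0.19)]^(1/0.5).
20.9^0.75 = 9.775
9.81^-0.19 = 0.6480
Denominator = 1.07 × 9.775 × 0.6480 = 6.778
D / 6.778 = 730 / 6.778 = 107.7
v = 107.7^(1/0.5) = 107.7^2 = 11599 m/s

v ≈ 11.6 km/s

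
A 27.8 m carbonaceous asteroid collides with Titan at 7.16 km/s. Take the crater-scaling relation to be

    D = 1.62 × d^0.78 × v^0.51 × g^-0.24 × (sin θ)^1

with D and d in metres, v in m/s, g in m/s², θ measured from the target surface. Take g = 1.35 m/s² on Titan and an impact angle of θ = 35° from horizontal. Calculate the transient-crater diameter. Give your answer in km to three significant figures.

D ≈ 1.07 km

In SI units: v = 7160 m/s.
d^0.78 = 27.8^0.78 = 13.38
v^0.51 = 7160^0.51 = 92.47
g^-0.24 = 1.35^-0.24 = 0.9305
(sin 35°)^1 = 0.5736^1 = 0.5736
D = 1.62 × 13.38 × 92.47 × 0.9305 × 0.5736 = 1070 m
   = 1.070 km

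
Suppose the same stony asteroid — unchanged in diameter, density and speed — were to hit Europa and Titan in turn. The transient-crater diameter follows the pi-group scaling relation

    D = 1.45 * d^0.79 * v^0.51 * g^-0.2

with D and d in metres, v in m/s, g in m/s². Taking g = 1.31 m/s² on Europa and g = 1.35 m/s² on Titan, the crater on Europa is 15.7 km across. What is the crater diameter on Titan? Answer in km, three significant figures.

All impactor-dependent factors cancel in the ratio, leaving D_Titan/D_Europa = (g_Titan/g_Europa)^-0.2.
(1.35/1.31)^-0.2 = 1.031^-0.2 = 0.9939
D_Titan = 0.9939 × 15.7 km = 15.6 km

D ≈ 15.6 km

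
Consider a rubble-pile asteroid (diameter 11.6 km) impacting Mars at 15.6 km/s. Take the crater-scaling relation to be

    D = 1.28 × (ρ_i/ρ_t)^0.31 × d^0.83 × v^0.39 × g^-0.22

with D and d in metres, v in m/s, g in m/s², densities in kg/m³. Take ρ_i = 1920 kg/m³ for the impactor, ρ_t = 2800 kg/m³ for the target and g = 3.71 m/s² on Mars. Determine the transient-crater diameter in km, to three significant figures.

D ≈ 87.1 km

In SI units: d = 11600 m, v = 15600 m/s.
(ρ_i/ρ_t)^0.31 = (1920/2800)^0.31 = 0.8896
d^0.83 = 11600^0.83 = 2363
v^0.39 = 15600^0.39 = 43.18
g^-0.22 = 3.71^-0.22 = 0.7494
D = 1.28 × 0.8896 × 2363 × 43.18 × 0.7494 = 87069 m
   = 87.07 km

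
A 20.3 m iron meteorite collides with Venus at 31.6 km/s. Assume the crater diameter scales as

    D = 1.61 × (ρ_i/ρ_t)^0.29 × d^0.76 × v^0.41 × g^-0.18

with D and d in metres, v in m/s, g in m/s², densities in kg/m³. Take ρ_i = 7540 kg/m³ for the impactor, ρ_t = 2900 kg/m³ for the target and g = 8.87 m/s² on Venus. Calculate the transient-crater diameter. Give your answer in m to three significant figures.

D ≈ 989 m

In SI units: v = 31600 m/s.
(ρ_i/ρ_t)^0.29 = (7540/2900)^0.29 = 1.319
d^0.76 = 20.3^0.76 = 9.856
v^0.41 = 31600^0.41 = 69.96
g^-0.18 = 8.87^-0.18 = 0.6751
D = 1.61 × 1.319 × 9.856 × 69.96 × 0.6751 = 988.5 m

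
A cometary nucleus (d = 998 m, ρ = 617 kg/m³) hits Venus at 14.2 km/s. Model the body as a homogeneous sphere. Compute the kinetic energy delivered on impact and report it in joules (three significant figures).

v = 14200 m/s.
Mass m = (π/6) ρ d³ = (π/6) × 617 × (998)³ = 3.211 × 10^11 kg
E = ½ m v² = 0.5 × 3.211 × 10^11 × (14200)² = 3.237 × 10^19 J

E ≈ 3.24 × 10^19 J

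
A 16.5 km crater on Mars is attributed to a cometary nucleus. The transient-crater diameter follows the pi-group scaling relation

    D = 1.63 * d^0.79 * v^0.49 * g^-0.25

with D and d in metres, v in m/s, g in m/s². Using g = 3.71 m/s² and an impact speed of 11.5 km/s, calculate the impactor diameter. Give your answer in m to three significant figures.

Rearranging for d: d = [D / (1.63 · 11500^0.49 · 3.71^-0.25)]^(1/0.79).
D = 16500 m.
11500^0.49 = 97.67
3.71^-0.25 = 0.7205
Denominator = 1.63 × 97.67 × 0.7205 = 114.7
D / 114.7 = 16500 / 114.7 = 143.9
d = 143.9^(1/0.79) = 143.9^1.2658 = 539.1 m

d ≈ 539 m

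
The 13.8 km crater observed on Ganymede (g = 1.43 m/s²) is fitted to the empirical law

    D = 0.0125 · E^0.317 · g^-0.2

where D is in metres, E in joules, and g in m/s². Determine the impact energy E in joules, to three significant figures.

E ≈ 1.45 × 10^19 J

Rearranging: E = [D / (0.0125 · g^-0.2)]^(1/0.317).
D = 13800 m.
g^-0.2 = 1.43^-0.2 = 0.9310
D / (0.0125 × 0.9310) = 13800 / (0.01164) = 1.186 × 10^6
E = (1.186 × 10^6)^3.1546 = 1.450 × 10^19 J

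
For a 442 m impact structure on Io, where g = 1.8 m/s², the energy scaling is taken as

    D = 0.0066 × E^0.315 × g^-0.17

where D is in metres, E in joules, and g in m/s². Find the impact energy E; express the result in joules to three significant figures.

Rearranging: E = [D / (0.0066 · g^-0.17)]^(1/0.315).
g^-0.17 = 1.8^-0.17 = 0.9049
D / (0.0066 × 0.9049) = 442 / (5.972 × 10^-3) = 7.401 × 10^4
E = (7.401 × 10^4)^3.1746 = 2.871 × 10^15 J

E ≈ 2.87 × 10^15 J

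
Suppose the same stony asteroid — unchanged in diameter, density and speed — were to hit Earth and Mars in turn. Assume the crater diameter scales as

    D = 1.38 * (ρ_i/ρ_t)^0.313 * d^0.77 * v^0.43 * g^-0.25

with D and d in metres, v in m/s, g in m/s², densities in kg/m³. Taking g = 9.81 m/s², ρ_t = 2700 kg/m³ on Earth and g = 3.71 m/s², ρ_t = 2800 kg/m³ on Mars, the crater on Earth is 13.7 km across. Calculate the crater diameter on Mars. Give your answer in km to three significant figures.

The impactor-only factors (d, v, ρ_i) cancel in the ratio, leaving D_Mars/D_Earth = (g_Mars/g_Earth)^-0.25 · (ρ_t,Earth/ρ_t,Mars)^0.313.
(3.71/9.81)^-0.25 = 0.3782^-0.25 = 1.275
(2700/2800)^0.313 = 0.9643^0.313 = 0.9887
Ratio = 1.275 × 0.9887 = 1.261
D_Mars = 1.261 × 13.7 km = 17.3 km

D ≈ 17.3 km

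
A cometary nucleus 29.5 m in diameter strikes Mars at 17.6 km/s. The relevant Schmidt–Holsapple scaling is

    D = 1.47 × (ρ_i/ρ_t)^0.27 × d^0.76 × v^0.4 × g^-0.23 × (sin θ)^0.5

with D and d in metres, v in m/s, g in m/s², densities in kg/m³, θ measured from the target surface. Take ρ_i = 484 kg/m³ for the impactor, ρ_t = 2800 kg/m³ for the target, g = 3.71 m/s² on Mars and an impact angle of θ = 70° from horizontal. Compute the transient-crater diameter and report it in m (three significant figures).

In SI units: v = 17600 m/s.
(ρ_i/ρ_t)^0.27 = (484/2800)^0.27 = 0.6226
d^0.76 = 29.5^0.76 = 13.09
v^0.4 = 17600^0.4 = 49.91
g^-0.23 = 3.71^-0.23 = 0.7397
(sin 70°)^0.5 = 0.9397^0.5 = 0.9694
D = 1.47 × 0.6226 × 13.09 × 49.91 × 0.7397 × 0.9694 = 428.8 m

D ≈ 429 m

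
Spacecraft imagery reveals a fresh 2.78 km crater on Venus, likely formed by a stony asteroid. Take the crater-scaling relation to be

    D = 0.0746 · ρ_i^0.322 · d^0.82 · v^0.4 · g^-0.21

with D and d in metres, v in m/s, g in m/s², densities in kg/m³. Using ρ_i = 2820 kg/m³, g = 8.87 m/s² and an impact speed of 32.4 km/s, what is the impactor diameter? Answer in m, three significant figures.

Rearranging for d: d = [D / (0.0746 · 2820^0.322 · 32400^0.4 · 8.87^-0.21)]^(1/0.82).
D = 2780 m.
2820^0.322 = 12.91
32400^0.4 = 63.71
8.87^-0.21 = 0.6323
Denominator = 0.0746 × 12.91 × 63.71 × 0.6323 = 38.80
D / 38.80 = 2780 / 38.80 = 71.65
d = 71.65^(1/0.82) = 71.65^1.2195 = 183.0 m

d ≈ 183 m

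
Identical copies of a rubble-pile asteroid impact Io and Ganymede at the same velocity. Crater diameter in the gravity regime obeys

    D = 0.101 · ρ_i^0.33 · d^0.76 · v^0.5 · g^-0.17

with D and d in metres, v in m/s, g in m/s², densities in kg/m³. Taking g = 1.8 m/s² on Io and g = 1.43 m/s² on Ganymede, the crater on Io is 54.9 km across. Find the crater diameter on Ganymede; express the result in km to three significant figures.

All impactor-dependent factors cancel in the ratio, leaving D_Ganymede/D_Io = (g_Ganymede/g_Io)^-0.17.
(1.43/1.8)^-0.17 = 0.7944^-0.17 = 1.040
D_Ganymede = 1.040 × 54.9 km = 57.1 km

D ≈ 57.1 km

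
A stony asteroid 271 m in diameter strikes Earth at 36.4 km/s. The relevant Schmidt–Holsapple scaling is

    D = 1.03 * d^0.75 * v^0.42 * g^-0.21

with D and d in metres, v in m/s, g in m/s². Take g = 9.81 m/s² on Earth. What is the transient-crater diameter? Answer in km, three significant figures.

In SI units: v = 36400 m/s.
d^0.75 = 271^0.75 = 66.79
v^0.42 = 36400^0.42 = 82.35
g^-0.21 = 9.81^-0.21 = 0.6191
D = 1.03 × 66.79 × 82.35 × 0.6191 = 3507 m
   = 3.507 km

D ≈ 3.51 km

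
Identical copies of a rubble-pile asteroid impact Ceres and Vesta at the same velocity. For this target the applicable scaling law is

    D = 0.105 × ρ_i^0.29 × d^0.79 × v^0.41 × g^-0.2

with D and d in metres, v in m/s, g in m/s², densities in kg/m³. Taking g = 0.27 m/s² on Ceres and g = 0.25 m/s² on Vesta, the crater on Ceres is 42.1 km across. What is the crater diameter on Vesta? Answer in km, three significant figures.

D ≈ 42.8 km

All impactor-dependent factors cancel in the ratio, leaving D_Vesta/D_Ceres = (g_Vesta/g_Ceres)^-0.2.
(0.25/0.27)^-0.2 = 0.9259^-0.2 = 1.016
D_Vesta = 1.016 × 42.1 km = 42.8 km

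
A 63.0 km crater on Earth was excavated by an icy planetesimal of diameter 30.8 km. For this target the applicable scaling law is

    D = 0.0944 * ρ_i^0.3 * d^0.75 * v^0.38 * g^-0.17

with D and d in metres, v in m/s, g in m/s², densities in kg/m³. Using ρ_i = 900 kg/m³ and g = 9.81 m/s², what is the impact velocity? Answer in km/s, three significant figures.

v ≈ 38.0 km/s

Rearranging for v: v = [D / (0.0944 · 900^0.3 · 30800^0.75 · 9.81^-0.17)]^(1/0.38).
D = 63000 m.
900^0.3 = 7.696
30800^0.75 = 2325
9.81^-0.17 = 0.6783
Denominator = 0.0944 × 7.696 × 2325 × 0.6783 = 1146
D / 1146 = 63000 / 1146 = 54.97
v = 54.97^(1/0.38) = 54.97^2.6316 = 37959 m/s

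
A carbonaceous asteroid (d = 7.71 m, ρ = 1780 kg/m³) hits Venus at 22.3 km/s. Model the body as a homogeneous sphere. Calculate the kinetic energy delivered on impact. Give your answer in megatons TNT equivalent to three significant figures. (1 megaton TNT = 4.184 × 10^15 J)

E ≈ 0.0254 Mt TNT

v = 22300 m/s.
Mass m = (π/6) ρ d³ = (π/6) × 1780 × (7.71)³ = 4.272 × 10^5 kg
E = ½ m v² = 0.5 × 4.272 × 10^5 × (22300)² = 1.062 × 10^14 J
   = 1.062 × 10^14 / 4.184×10^15 = 0.02538 Mt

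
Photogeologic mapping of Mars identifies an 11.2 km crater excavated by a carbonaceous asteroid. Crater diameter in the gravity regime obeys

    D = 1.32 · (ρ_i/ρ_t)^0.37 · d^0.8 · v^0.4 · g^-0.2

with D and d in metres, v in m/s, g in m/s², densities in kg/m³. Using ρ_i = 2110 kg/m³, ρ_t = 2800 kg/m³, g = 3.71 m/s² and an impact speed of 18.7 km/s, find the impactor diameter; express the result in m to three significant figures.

Rearranging for d: d = [D / (1.32 · (2110/2800)^0.37 · 18700^0.4 · 3.71^-0.2)]^(1/0.8).
D = 11200 m.
(2110/2800)^0.37 = 0.9006
18700^0.4 = 51.14
3.71^-0.2 = 0.7694
Denominator = 1.32 × 0.9006 × 51.14 × 0.7694 = 46.78
D / 46.78 = 11200 / 46.78 = 239.4
d = 239.4^(1/0.8) = 239.4^1.25 = 941.7 m

d ≈ 942 m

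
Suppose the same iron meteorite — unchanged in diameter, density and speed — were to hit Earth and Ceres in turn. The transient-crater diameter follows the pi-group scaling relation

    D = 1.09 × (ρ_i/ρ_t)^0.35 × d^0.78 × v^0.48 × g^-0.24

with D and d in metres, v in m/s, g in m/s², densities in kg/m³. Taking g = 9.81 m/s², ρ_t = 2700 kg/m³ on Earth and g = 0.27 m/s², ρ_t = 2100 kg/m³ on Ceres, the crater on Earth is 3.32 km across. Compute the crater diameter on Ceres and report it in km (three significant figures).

The impactor-only factors (d, v, ρ_i) cancel in the ratio, leaving D_Ceres/D_Earth = (g_Ceres/g_Earth)^-0.24 · (ρ_t,Earth/ρ_t,Ceres)^0.35.
(0.27/9.81)^-0.24 = 0.02752^-0.24 = 2.369
(2700/2100)^0.35 = 1.286^0.35 = 1.092
Ratio = 2.369 × 1.092 = 2.587
D_Ceres = 2.587 × 3.32 km = 8.59 km

D ≈ 8.59 km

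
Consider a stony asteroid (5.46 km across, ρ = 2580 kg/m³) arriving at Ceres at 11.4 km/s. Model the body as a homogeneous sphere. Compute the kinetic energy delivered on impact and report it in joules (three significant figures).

E ≈ 1.43 × 10^22 J

d = 5460 m; v = 11400 m/s.
Mass m = (π/6) ρ d³ = (π/6) × 2580 × (5460)³ = 2.199 × 10^14 kg
E = ½ m v² = 0.5 × 2.199 × 10^14 × (11400)² = 1.429 × 10^22 J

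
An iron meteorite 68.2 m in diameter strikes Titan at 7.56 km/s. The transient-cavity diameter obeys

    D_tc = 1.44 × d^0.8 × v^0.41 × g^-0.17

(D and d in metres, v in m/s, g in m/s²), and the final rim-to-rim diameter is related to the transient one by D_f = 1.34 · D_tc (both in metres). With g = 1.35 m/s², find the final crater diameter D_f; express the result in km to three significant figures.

D_f ≈ 2.09 km

v = 7560 m/s.
d^0.8 = 68.2^0.8 = 29.31
v^0.41 = 7560^0.41 = 38.92
g^-0.17 = 1.35^-0.17 = 0.9503
D_tc = 1.44 × 29.31 × 38.92 × 0.9503 = 1561 m
D_f = 1.34 × 1561 = 2092 m
     = 2.092 km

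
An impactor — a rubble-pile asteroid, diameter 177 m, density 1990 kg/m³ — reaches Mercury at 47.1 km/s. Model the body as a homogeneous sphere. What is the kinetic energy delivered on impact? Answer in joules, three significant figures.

E ≈ 6.41 × 10^18 J

v = 47100 m/s.
Mass m = (π/6) ρ d³ = (π/6) × 1990 × (177)³ = 5.778 × 10^9 kg
E = ½ m v² = 0.5 × 5.778 × 10^9 × (47100)² = 6.409 × 10^18 J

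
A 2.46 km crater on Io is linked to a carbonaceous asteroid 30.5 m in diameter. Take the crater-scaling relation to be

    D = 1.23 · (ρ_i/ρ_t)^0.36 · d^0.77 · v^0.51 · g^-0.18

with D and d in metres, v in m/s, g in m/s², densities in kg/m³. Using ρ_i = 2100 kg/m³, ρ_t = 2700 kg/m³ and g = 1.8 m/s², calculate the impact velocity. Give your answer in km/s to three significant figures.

v ≈ 25.0 km/s

Rearranging for v: v = [D / (1.23 · (2100/2700)^0.36 · 30.5^0.77 · 1.8^-0.18)]^(1/0.51).
D = 2460 m.
(2100/2700)^0.36 = 0.9135
30.5^0.77 = 13.90
1.8^-0.18 = 0.8996
Denominator = 1.23 × 0.9135 × 13.90 × 0.8996 = 14.05
D / 14.05 = 2460 / 14.05 = 175.1
v = 175.1^(1/0.51) = 175.1^1.9608 = 25040 m/s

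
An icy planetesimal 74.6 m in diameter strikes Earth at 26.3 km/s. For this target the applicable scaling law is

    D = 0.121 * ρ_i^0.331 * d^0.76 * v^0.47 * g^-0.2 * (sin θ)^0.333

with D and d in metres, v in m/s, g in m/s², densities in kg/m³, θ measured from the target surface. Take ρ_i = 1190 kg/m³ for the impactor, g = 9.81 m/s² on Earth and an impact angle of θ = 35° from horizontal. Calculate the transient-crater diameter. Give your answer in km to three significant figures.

D ≈ 2.10 km

In SI units: v = 26300 m/s.
ρ_i^0.331 = 1190^0.331 = 10.42
d^0.76 = 74.6^0.76 = 26.50
v^0.47 = 26300^0.47 = 119.5
g^-0.2 = 9.81^-0.2 = 0.6334
(sin 35°)^0.333 = 0.5736^0.333 = 0.8310
D = 0.121 × 10.42 × 26.50 × 119.5 × 0.6334 × 0.8310 = 2102 m
   = 2.102 km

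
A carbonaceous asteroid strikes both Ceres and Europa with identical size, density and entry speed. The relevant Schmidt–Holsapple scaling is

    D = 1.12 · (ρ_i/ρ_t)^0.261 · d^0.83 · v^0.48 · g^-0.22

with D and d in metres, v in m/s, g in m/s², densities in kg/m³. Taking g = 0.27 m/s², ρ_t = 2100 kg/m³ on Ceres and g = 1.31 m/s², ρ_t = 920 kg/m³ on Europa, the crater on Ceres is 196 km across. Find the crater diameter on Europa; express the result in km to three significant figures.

D ≈ 172 km

The impactor-only factors (d, v, ρ_i) cancel in the ratio, leaving D_Europa/D_Ceres = (g_Europa/g_Ceres)^-0.22 · (ρ_t,Ceres/ρ_t,Europa)^0.261.
(1.31/0.27)^-0.22 = 4.852^-0.22 = 0.7065
(2100/920)^0.261 = 2.283^0.261 = 1.240
Ratio = 0.7065 × 1.240 = 0.8761
D_Europa = 0.8761 × 196 km = 172 km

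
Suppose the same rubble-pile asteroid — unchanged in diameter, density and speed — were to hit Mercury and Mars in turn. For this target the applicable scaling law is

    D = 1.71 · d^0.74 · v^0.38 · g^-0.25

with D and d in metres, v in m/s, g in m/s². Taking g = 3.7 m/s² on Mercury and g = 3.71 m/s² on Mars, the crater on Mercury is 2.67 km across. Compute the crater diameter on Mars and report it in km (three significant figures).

All impactor-dependent factors cancel in the ratio, leaving D_Mars/D_Mercury = (g_Mars/g_Mercury)^-0.25.
(3.71/3.7)^-0.25 = 1.003^-0.25 = 0.9993
D_Mars = 0.9993 × 2.67 km = 2.67 km

D ≈ 2.67 km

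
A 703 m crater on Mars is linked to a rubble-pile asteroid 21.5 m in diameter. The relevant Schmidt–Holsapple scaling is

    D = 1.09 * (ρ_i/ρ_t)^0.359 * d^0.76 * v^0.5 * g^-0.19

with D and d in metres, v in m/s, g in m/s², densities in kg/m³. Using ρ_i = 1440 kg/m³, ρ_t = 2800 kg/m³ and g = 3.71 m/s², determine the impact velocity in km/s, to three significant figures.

v ≈ 10.4 km/s

Rearranging for v: v = [D / (1.09 · (1440/2800)^0.359 · 21.5^0.76 · 3.71^-0.19)]^(1/0.5).
(1440/2800)^0.359 = 0.7876
21.5^0.76 = 10.30
3.71^-0.19 = 0.7795
Denominator = 1.09 × 0.7876 × 10.30 × 0.7795 = 6.893
D / 6.893 = 703 / 6.893 = 102.0
v = 102.0^(1/0.5) = 102.0^2 = 10404 m/s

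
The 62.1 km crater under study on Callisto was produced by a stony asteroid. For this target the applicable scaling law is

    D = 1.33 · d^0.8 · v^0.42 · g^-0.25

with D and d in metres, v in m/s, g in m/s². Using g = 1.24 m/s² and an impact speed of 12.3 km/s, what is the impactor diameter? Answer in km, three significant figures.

Rearranging for d: d = [D / (1.33 · 12300^0.42 · 1.24^-0.25)]^(1/0.8).
D = 62100 m.
12300^0.42 = 52.21
1.24^-0.25 = 0.9476
Denominator = 1.33 × 52.21 × 0.9476 = 65.80
D / 65.80 = 62100 / 65.80 = 943.8
d = 943.8^(1/0.8) = 943.8^1.25 = 5231 m

d ≈ 5.23 km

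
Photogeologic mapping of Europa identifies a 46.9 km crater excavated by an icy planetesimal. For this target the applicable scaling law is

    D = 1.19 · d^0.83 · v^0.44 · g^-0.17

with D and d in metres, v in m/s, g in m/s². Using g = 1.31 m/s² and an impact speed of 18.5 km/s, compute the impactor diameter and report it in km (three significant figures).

d ≈ 1.99 km

Rearranging for d: d = [D / (1.19 · 18500^0.44 · 1.31^-0.17)]^(1/0.83).
D = 46900 m.
18500^0.44 = 75.43
1.31^-0.17 = 0.9551
Denominator = 1.19 × 75.43 × 0.9551 = 85.73
D / 85.73 = 46900 / 85.73 = 547.1
d = 547.1^(1/0.83) = 547.1^1.2048 = 1990 m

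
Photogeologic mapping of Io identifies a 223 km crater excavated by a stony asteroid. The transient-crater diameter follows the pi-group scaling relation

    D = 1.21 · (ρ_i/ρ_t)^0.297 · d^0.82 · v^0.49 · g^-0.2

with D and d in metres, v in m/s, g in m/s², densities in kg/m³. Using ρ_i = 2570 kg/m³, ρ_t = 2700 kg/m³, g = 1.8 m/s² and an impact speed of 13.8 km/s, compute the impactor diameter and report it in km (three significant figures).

d ≈ 10.4 km

Rearranging for d: d = [D / (1.21 · (2570/2700)^0.297 · 13800^0.49 · 1.8^-0.2)]^(1/0.82).
D = 223000 m.
(2570/2700)^0.297 = 0.9855
13800^0.49 = 106.8
1.8^-0.2 = 0.8891
Denominator = 1.21 × 0.9855 × 106.8 × 0.8891 = 113.2
D / 113.2 = 223000 / 113.2 = 1970
d = 1970^(1/0.82) = 1970^1.2195 = 10414 m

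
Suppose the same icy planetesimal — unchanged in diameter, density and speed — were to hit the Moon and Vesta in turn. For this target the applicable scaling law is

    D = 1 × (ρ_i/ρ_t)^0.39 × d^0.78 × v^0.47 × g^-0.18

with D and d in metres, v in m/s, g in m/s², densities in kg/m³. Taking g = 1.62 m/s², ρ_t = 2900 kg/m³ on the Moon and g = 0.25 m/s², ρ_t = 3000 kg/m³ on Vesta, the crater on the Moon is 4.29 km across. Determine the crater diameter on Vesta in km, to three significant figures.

D ≈ 5.93 km

The impactor-only factors (d, v, ρ_i) cancel in the ratio, leaving D_Vesta/D_Moon = (g_Vesta/g_Moon)^-0.18 · (ρ_t,Moon/ρ_t,Vesta)^0.39.
(0.25/1.62)^-0.18 = 0.1543^-0.18 = 1.400
(2900/3000)^0.39 = 0.9667^0.39 = 0.9869
Ratio = 1.400 × 0.9869 = 1.382
D_Vesta = 1.382 × 4.29 km = 5.93 km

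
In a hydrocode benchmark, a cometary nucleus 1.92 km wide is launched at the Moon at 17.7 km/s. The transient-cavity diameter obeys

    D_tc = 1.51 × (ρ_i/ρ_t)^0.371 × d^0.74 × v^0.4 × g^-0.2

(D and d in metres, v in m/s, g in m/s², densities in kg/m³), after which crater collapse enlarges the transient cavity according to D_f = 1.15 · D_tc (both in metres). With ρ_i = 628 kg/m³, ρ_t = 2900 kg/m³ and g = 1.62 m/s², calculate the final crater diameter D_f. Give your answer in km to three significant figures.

In SI: d = 1920 m, v = 17700 m/s.
(ρ_i/ρ_t)^0.371 = (628/2900)^0.371 = 0.5669
d^0.74 = 1920^0.74 = 268.9
v^0.4 = 17700^0.4 = 50.03
g^-0.2 = 1.62^-0.2 = 0.9080
D_tc = 1.51 × 0.5669 × 268.9 × 50.03 × 0.9080 = 10460 m
D_f = 1.15 × 10460 = 12029 m
     = 12.03 km

D_f ≈ 12.0 km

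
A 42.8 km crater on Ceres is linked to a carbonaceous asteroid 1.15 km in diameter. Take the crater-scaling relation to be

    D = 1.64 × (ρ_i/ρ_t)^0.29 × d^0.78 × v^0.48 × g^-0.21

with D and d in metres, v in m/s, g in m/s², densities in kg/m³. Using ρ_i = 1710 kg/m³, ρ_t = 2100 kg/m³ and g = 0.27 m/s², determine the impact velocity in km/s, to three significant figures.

Rearranging for v: v = [D / (1.64 · (1710/2100)^0.29 · 1150^0.78 · 0.27^-0.21)]^(1/0.48).
D = 42800 m.
(1710/2100)^0.29 = 0.9422
1150^0.78 = 244.0
0.27^-0.21 = 1.316
Denominator = 1.64 × 0.9422 × 244.0 × 1.316 = 496.2
D / 496.2 = 42800 / 496.2 = 86.26
v = 86.26^(1/0.48) = 86.26^2.0833 = 10786 m/s

v ≈ 10.8 km/s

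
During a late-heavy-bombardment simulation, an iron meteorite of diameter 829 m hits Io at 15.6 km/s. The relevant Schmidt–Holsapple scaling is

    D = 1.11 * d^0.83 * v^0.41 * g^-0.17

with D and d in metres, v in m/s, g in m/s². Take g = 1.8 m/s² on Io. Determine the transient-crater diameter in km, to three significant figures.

In SI units: v = 15600 m/s.
d^0.83 = 829^0.83 = 264.5
v^0.41 = 15600^0.41 = 52.38
g^-0.17 = 1.8^-0.17 = 0.9049
D = 1.11 × 264.5 × 52.38 × 0.9049 = 13916 m
   = 13.92 km

D ≈ 13.9 km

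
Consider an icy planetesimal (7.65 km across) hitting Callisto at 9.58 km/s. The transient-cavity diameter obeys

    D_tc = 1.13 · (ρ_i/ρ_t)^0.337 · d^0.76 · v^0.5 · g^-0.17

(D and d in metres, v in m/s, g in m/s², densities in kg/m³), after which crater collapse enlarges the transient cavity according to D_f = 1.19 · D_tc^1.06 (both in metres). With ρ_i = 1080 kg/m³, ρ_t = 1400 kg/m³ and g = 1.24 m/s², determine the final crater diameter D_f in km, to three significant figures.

D_f ≈ 206 km

In SI: d = 7650 m, v = 9580 m/s.
(ρ_i/ρ_t)^0.337 = (1080/1400)^0.337 = 0.9163
d^0.76 = 7650^0.76 = 894.5
v^0.5 = 9580^0.5 = 97.88
g^-0.17 = 1.24^-0.17 = 0.9641
D_tc = 1.13 × 0.9163 × 894.5 × 97.88 × 0.9641 = 87400 m
D_f = 1.19 × (87400)^1.06 = 2.058 × 10^5 m
     = 205.8 km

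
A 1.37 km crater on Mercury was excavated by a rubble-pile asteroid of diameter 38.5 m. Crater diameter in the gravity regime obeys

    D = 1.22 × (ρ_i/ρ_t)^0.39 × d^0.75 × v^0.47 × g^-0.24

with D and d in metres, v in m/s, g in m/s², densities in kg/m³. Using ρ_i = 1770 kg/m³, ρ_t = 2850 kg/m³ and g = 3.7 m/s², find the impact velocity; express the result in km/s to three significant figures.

v ≈ 26.4 km/s

Rearranging for v: v = [D / (1.22 · (1770/2850)^0.39 · 38.5^0.75 · 3.7^-0.24)]^(1/0.47).
D = 1370 m.
(1770/2850)^0.39 = 0.8305
38.5^0.75 = 15.46
3.7^-0.24 = 0.7305
Denominator = 1.22 × 0.8305 × 15.46 × 0.7305 = 11.44
D / 11.44 = 1370 / 11.44 = 119.8
v = 119.8^(1/0.47) = 119.8^2.1277 = 26444 m/s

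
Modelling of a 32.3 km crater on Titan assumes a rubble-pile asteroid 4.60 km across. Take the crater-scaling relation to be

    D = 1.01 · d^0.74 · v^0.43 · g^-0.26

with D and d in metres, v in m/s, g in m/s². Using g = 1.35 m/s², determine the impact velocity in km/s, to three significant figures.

Rearranging for v: v = [D / (1.01 · 4600^0.74 · 1.35^-0.26)]^(1/0.43).
D = 32300 m.
4600^0.74 = 513.4
1.35^-0.26 = 0.9249
Denominator = 1.01 × 513.4 × 0.9249 = 479.6
D / 479.6 = 32300 / 479.6 = 67.35
v = 67.35^(1/0.43) = 67.35^2.3256 = 17864 m/s

v ≈ 17.9 km/s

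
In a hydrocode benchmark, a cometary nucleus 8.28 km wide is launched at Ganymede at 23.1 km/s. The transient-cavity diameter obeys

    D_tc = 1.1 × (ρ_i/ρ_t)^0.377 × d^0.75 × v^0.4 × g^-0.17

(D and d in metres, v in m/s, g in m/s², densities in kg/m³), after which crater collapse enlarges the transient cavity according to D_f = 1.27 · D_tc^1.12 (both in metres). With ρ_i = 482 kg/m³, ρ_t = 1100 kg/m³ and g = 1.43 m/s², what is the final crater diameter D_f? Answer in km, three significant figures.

D_f ≈ 164 km

In SI: d = 8280 m, v = 23100 m/s.
(ρ_i/ρ_t)^0.377 = (482/1100)^0.377 = 0.7327
d^0.75 = 8280^0.75 = 868.0
v^0.4 = 23100^0.4 = 55.65
g^-0.17 = 1.43^-0.17 = 0.9410
D_tc = 1.1 × 0.7327 × 868.0 × 55.65 × 0.9410 = 36630 m
D_f = 1.27 × (36630)^1.12 = 1.642 × 10^5 m
     = 164.2 km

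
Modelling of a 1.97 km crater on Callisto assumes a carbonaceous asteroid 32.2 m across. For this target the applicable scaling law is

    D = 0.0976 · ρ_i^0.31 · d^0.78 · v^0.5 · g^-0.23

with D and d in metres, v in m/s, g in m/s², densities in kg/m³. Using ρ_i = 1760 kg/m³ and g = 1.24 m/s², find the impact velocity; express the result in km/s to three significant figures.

v ≈ 19.4 km/s

Rearranging for v: v = [D / (0.0976 · 1760^0.31 · 32.2^0.78 · 1.24^-0.23)]^(1/0.5).
D = 1970 m.
1760^0.31 = 10.14
32.2^0.78 = 15.00
1.24^-0.23 = 0.9517
Denominator = 0.0976 × 10.14 × 15.00 × 0.9517 = 14.13
D / 14.13 = 1970 / 14.13 = 139.4
v = 139.4^(1/0.5) = 139.4^2 = 19432 m/s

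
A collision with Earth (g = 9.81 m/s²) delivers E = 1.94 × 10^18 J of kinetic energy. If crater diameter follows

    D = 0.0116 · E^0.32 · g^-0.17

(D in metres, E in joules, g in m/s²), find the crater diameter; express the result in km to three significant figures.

D ≈ 5.60 km

E^0.32 = (1.94 × 10^18)^0.32 = 7.114 × 10^5
g^-0.17 = 9.81^-0.17 = 0.6783
D = 0.0116 × 7.114 × 10^5 × 0.6783 = 5597 m
   = 5.597 km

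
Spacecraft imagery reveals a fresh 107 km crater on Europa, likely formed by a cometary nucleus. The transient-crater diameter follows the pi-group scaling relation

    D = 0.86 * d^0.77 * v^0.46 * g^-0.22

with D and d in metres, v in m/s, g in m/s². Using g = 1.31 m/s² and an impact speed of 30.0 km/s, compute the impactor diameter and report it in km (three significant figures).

Rearranging for d: d = [D / (0.86 · 30000^0.46 · 1.31^-0.22)]^(1/0.77).
D = 107000 m.
30000^0.46 = 114.7
1.31^-0.22 = 0.9423
Denominator = 0.86 × 114.7 × 0.9423 = 92.95
D / 92.95 = 107000 / 92.95 = 1151
d = 1151^(1/0.77) = 1151^1.2987 = 9450 m

d ≈ 9.45 km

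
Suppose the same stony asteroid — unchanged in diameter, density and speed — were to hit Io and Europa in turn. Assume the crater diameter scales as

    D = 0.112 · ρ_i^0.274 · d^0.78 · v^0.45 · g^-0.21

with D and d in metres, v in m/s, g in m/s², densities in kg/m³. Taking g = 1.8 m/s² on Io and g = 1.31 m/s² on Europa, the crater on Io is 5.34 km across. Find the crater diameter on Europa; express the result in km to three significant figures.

All impactor-dependent factors cancel in the ratio, leaving D_Europa/D_Io = (g_Europa/g_Io)^-0.21.
(1.31/1.8)^-0.21 = 0.7278^-0.21 = 1.069
D_Europa = 1.069 × 5.34 km = 5.71 km

D ≈ 5.71 km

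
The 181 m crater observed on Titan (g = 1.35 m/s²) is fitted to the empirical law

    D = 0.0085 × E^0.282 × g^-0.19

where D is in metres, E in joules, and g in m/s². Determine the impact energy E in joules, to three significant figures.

Rearranging: E = [D / (0.0085 · g^-0.19)]^(1/0.282).
g^-0.19 = 1.35^-0.19 = 0.9446
D / (0.0085 × 0.9446) = 181 / (8.029 × 10^-3) = 2.254 × 10^4
E = (2.254 × 10^4)^3.5461 = 2.729 × 10^15 J

E ≈ 2.73 × 10^15 J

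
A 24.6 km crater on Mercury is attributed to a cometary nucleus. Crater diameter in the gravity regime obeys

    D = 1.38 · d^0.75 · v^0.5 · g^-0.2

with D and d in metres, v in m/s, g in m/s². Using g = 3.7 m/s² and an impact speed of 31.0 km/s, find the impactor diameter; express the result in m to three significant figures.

d ≈ 669 m

Rearranging for d: d = [D / (1.38 · 31000^0.5 · 3.7^-0.2)]^(1/0.75).
D = 24600 m.
31000^0.5 = 176.1
3.7^-0.2 = 0.7698
Denominator = 1.38 × 176.1 × 0.7698 = 187.1
D / 187.1 = 24600 / 187.1 = 131.5
d = 131.5^(1/0.75) = 131.5^1.3333 = 668.6 m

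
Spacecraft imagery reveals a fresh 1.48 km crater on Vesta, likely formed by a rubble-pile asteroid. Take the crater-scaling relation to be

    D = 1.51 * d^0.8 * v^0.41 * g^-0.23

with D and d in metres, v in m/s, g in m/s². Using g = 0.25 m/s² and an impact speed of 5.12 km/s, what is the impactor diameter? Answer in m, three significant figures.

Rearranging for d: d = [D / (1.51 · 5120^0.41 · 0.25^-0.23)]^(1/0.8).
D = 1480 m.
5120^0.41 = 33.17
0.25^-0.23 = 1.376
Denominator = 1.51 × 33.17 × 1.376 = 68.92
D / 68.92 = 1480 / 68.92 = 21.47
d = 21.47^(1/0.8) = 21.47^1.25 = 46.22 m

d ≈ 46.2 m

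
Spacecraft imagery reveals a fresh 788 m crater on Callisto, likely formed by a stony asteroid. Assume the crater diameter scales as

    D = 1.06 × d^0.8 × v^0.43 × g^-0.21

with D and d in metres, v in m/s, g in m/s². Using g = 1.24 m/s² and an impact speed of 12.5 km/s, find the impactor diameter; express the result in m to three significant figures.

d ≈ 25.8 m

Rearranging for d: d = [D / (1.06 · 12500^0.43 · 1.24^-0.21)]^(1/0.8).
12500^0.43 = 57.77
1.24^-0.21 = 0.9558
Denominator = 1.06 × 57.77 × 0.9558 = 58.53
D / 58.53 = 788 / 58.53 = 13.46
d = 13.46^(1/0.8) = 13.46^1.25 = 25.78 m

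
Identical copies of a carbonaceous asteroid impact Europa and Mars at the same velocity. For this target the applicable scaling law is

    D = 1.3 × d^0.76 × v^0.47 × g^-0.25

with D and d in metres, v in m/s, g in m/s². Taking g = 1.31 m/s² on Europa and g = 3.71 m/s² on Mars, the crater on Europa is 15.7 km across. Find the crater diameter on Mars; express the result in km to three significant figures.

D ≈ 12.1 km

All impactor-dependent factors cancel in the ratio, leaving D_Mars/D_Europa = (g_Mars/g_Europa)^-0.25.
(3.71/1.31)^-0.25 = 2.832^-0.25 = 0.7709
D_Mars = 0.7709 × 15.7 km = 12.1 km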